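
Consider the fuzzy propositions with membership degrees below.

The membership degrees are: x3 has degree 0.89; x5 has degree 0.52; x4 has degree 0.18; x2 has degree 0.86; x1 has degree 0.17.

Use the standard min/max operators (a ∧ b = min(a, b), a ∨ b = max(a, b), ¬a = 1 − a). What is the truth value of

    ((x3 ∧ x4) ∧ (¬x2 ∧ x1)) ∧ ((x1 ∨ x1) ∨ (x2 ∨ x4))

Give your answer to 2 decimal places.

0.14

x3 ∧ x4 = min(a, b) on (0.89, 0.18) = 0.18
¬x2 = 1 − 0.86 = 0.14
¬x2 ∧ x1 = min(a, b) on (0.14, 0.17) = 0.14
(x3 ∧ x4) ∧ (¬x2 ∧ x1) = min(a, b) on (0.18, 0.14) = 0.14
x1 ∨ x1 = max(a, b) on (0.17, 0.17) = 0.17
x2 ∨ x4 = max(a, b) on (0.86, 0.18) = 0.86
(x1 ∨ x1) ∨ (x2 ∨ x4) = max(a, b) on (0.17, 0.86) = 0.86
((x3 ∧ x4) ∧ (¬x2 ∧ x1)) ∧ ((x1 ∨ x1) ∨ (x2 ∨ x4)) = min(a, b) on (0.14, 0.86) = 0.14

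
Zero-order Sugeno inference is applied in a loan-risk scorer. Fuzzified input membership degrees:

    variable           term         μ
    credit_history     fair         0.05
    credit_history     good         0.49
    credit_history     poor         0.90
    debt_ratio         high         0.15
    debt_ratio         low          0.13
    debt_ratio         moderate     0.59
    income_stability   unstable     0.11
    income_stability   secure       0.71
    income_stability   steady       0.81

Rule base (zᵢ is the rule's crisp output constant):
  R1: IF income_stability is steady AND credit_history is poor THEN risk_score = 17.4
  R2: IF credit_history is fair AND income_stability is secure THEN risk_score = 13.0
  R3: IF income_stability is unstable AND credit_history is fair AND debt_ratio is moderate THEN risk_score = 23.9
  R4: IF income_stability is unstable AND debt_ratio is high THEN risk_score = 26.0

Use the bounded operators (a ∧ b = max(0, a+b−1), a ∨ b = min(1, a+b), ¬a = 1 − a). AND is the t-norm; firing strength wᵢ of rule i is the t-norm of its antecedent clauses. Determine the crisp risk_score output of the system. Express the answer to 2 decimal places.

R1 (z=17.4): steady=0.81, poor=0.90; AND[max(0, a+b−1)] → w = 0.71
R2 (z=13.0): fair=0.05, secure=0.71; AND[max(0, a+b−1)] → w = 0.00
R3 (z=23.9): unstable=0.11, fair=0.05, moderate=0.59; AND[max(0, a+b−1)] → w = 0.00
R4 (z=26.0): unstable=0.11, high=0.15; AND[max(0, a+b−1)] → w = 0.00
Weighted average = (0.71·17.4 + 0.00·13.0 + 0.00·23.9 + 0.00·26.0) / (0.71 + 0.00 + 0.00 + 0.00)
  = 12.3540 / 0.7100 = 17.40

17.40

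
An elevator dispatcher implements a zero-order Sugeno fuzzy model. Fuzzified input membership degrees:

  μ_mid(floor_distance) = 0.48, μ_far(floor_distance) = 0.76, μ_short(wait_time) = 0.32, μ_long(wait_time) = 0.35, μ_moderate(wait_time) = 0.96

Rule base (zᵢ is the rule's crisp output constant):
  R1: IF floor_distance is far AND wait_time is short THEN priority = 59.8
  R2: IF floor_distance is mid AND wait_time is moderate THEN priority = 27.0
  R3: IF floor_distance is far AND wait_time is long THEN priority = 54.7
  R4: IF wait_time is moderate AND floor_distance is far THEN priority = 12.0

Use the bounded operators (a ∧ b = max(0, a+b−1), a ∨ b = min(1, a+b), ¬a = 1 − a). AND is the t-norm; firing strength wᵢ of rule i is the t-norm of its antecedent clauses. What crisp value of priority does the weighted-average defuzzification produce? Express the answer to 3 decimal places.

23.201

R1 (z=59.8): far=0.76, short=0.32; AND[max(0, a+b−1)] → w = 0.08
R2 (z=27.0): mid=0.48, moderate=0.96; AND[max(0, a+b−1)] → w = 0.44
R3 (z=54.7): far=0.76, long=0.35; AND[max(0, a+b−1)] → w = 0.11
R4 (z=12.0): moderate=0.96, far=0.76; AND[max(0, a+b−1)] → w = 0.72
Weighted average = (0.08·59.8 + 0.44·27.0 + 0.11·54.7 + 0.72·12.0) / (0.08 + 0.44 + 0.11 + 0.72)
  = 31.3210 / 1.3500 = 23.201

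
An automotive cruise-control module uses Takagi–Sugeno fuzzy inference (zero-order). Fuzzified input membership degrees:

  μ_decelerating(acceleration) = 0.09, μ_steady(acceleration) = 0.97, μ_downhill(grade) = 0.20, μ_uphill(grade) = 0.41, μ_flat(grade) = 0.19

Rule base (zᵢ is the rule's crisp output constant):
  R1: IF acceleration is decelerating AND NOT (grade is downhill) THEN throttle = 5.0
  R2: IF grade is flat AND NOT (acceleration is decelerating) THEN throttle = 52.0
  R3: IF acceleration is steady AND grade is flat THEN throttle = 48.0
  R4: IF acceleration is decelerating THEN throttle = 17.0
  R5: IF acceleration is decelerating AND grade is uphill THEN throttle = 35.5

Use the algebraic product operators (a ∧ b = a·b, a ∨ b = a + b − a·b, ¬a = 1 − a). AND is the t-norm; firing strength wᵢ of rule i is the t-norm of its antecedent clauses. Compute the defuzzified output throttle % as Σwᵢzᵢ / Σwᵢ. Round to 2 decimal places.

37.83

R1 (z=5.0): decelerating=0.09, ¬downhill=1−0.20=0.80; AND[a·b] → w = 0.0720
R2 (z=52.0): flat=0.19, ¬decelerating=1−0.09=0.91; AND[a·b] → w = 0.1729
R3 (z=48.0): steady=0.97, flat=0.19; AND[a·b] → w = 0.1843
R4 (z=17.0): decelerating=0.09 → w = 0.0900
R5 (z=35.5): decelerating=0.09, uphill=0.41; AND[a·b] → w = 0.0369
Weighted average = (0.0720·5.0 + 0.1729·52.0 + 0.1843·48.0 + 0.0900·17.0 + 0.0369·35.5) / (0.0720 + 0.1729 + 0.1843 + 0.0900 + 0.0369)
  = 21.0372 / 0.5561 = 37.83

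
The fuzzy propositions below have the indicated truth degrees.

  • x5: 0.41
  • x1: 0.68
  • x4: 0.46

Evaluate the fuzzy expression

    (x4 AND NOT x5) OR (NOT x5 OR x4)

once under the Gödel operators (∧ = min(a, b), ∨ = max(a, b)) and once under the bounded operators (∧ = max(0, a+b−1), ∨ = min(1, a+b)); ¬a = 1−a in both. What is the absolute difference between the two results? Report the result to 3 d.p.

Under Gödel:
  NOT x5 = 1 − 0.41 = 0.59
  x4 AND NOT x5 = min(a, b) on (0.46, 0.59) = 0.46
  NOT x5 = 1 − 0.41 = 0.59
  NOT x5 OR x4 = max(a, b) on (0.59, 0.46) = 0.59
  (x4 AND NOT x5) OR (NOT x5 OR x4) = max(a, b) on (0.46, 0.59) = 0.59
  → value = 0.5900
Under bounded:
  NOT x5 = 1 − 0.41 = 0.59
  x4 AND NOT x5 = max(0, a+b−1) on (0.46, 0.59) = 0.05
  NOT x5 = 1 − 0.41 = 0.59
  NOT x5 OR x4 = min(1, a+b) on (0.59, 0.46) = 1.00
  (x4 AND NOT x5) OR (NOT x5 OR x4) = min(1, a+b) on (0.05, 1.00) = 1.00
  → value = 1.0000
|0.5900 − 1.0000| = 0.410

0.410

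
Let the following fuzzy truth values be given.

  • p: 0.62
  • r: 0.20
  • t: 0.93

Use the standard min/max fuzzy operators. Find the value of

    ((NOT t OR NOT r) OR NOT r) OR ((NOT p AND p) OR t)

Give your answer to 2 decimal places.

0.93

NOT t = 1 − 0.93 = 0.07
NOT r = 1 − 0.20 = 0.80
NOT t OR NOT r = max(a, b) on (0.07, 0.80) = 0.80
NOT r = 1 − 0.20 = 0.80
(NOT t OR NOT r) OR NOT r = max(a, b) on (0.80, 0.80) = 0.80
NOT p = 1 − 0.62 = 0.38
NOT p AND p = min(a, b) on (0.38, 0.62) = 0.38
(NOT p AND p) OR t = max(a, b) on (0.38, 0.93) = 0.93
((NOT t OR NOT r) OR NOT r) OR ((NOT p AND p) OR t) = max(a, b) on (0.80, 0.93) = 0.93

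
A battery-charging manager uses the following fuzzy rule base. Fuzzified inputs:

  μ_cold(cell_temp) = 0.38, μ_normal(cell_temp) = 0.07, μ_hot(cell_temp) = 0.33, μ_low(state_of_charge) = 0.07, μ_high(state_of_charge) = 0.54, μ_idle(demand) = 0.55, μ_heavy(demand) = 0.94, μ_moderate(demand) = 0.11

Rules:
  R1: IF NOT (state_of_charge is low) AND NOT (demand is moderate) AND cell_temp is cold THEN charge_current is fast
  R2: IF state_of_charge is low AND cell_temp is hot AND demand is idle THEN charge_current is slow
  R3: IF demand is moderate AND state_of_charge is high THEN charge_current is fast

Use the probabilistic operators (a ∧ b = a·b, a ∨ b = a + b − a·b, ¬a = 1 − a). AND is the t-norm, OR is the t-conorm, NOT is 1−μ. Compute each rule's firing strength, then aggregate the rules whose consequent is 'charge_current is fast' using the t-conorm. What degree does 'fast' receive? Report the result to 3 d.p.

R1: ¬low=1−0.07=0.93, ¬moderate=1−0.11=0.89, cold=0.38; AND[a·b] → w = 0.3145
R2: low=0.07, hot=0.33, idle=0.55; AND[a·b] → w = 0.0127
R3: moderate=0.11, high=0.54; AND[a·b] → w = 0.0594
Rules with consequent 'fast': {R1, R3} → strengths 0.3145, 0.0594
Aggregate via t-conorm [a + b − a·b]: 0.3552

0.355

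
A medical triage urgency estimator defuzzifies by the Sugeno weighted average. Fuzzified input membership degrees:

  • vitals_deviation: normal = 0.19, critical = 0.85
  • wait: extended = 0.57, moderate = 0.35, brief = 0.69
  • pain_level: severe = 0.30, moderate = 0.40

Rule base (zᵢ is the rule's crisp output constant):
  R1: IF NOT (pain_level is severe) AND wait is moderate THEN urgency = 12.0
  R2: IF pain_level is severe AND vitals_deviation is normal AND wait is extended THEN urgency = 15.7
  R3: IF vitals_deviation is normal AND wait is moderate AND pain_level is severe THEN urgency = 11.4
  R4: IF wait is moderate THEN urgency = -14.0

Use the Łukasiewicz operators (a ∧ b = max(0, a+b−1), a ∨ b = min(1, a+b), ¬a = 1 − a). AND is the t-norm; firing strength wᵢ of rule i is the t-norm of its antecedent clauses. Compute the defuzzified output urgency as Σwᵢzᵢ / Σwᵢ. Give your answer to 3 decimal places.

R1 (z=12.0): ¬severe=1−0.30=0.70, moderate=0.35; AND[max(0, a+b−1)] → w = 0.05
R2 (z=15.7): severe=0.30, normal=0.19, extended=0.57; AND[max(0, a+b−1)] → w = 0.00
R3 (z=11.4): normal=0.19, moderate=0.35, severe=0.30; AND[max(0, a+b−1)] → w = 0.00
R4 (z=-14.0): moderate=0.35 → w = 0.35
Weighted average = (0.05·12.0 + 0.00·15.7 + 0.00·11.4 + 0.35·-14.0) / (0.05 + 0.00 + 0.00 + 0.35)
  = -4.3000 / 0.4000 = -10.750

-10.750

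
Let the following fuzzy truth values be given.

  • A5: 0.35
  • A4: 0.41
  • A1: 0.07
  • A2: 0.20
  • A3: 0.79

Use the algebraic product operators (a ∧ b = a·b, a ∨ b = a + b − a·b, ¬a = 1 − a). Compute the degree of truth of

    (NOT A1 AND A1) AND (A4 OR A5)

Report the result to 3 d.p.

0.040

NOT A1 = 1 − 0.0700 = 0.9300
NOT A1 AND A1 = a·b on (0.9300, 0.0700) = 0.0651
A4 OR A5 = a + b − a·b on (0.4100, 0.3500) = 0.6165
(NOT A1 AND A1) AND (A4 OR A5) = a·b on (0.0651, 0.6165) = 0.0401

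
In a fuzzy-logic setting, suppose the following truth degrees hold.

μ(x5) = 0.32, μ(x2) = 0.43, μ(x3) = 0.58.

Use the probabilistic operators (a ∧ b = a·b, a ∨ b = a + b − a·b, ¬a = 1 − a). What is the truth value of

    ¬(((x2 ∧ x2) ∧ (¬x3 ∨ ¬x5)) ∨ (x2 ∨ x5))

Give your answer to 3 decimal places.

x2 ∧ x2 = a·b on (0.4300, 0.4300) = 0.1849
¬x3 = 1 − 0.5800 = 0.4200
¬x5 = 1 − 0.3200 = 0.6800
¬x3 ∨ ¬x5 = a + b − a·b on (0.4200, 0.6800) = 0.8144
(x2 ∧ x2) ∧ (¬x3 ∨ ¬x5) = a·b on (0.1849, 0.8144) = 0.1506
x2 ∨ x5 = a + b − a·b on (0.4300, 0.3200) = 0.6124
((x2 ∧ x2) ∧ (¬x3 ∨ ¬x5)) ∨ (x2 ∨ x5) = a + b − a·b on (0.1506, 0.6124) = 0.6708
¬(((x2 ∧ x2) ∧ (¬x3 ∨ ¬x5)) ∨ (x2 ∨ x5)) = 1 − 0.6708 = 0.3292

0.329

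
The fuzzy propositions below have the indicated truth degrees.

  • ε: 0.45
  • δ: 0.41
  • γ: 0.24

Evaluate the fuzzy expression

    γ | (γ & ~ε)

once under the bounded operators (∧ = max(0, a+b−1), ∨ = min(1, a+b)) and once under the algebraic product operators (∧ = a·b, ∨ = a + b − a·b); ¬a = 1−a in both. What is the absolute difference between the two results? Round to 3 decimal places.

Under bounded:
  ~ε = 1 − 0.45 = 0.55
  γ & ~ε = max(0, a+b−1) on (0.24, 0.55) = 0.00
  γ | (γ & ~ε) = min(1, a+b) on (0.24, 0.00) = 0.24
  → value = 0.2400
Under algebraic product:
  ~ε = 1 − 0.4500 = 0.5500
  γ & ~ε = a·b on (0.2400, 0.5500) = 0.1320
  γ | (γ & ~ε) = a + b − a·b on (0.2400, 0.1320) = 0.3403
  → value = 0.3403
|0.2400 − 0.3403| = 0.100

0.100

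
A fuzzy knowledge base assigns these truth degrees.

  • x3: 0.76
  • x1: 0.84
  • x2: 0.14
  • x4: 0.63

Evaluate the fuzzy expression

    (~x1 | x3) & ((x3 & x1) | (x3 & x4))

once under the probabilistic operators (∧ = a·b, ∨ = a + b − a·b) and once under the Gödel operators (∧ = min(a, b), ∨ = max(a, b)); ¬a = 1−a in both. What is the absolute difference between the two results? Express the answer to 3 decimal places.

0.112

Under probabilistic:
  ~x1 = 1 − 0.8400 = 0.1600
  ~x1 | x3 = a + b − a·b on (0.1600, 0.7600) = 0.7984
  x3 & x1 = a·b on (0.7600, 0.8400) = 0.6384
  x3 & x4 = a·b on (0.7600, 0.6300) = 0.4788
  (x3 & x1) | (x3 & x4) = a + b − a·b on (0.6384, 0.4788) = 0.8115
  (~x1 | x3) & ((x3 & x1) | (x3 & x4)) = a·b on (0.7984, 0.8115) = 0.6479
  → value = 0.6479
Under Gödel:
  ~x1 = 1 − 0.84 = 0.16
  ~x1 | x3 = max(a, b) on (0.16, 0.76) = 0.76
  x3 & x1 = min(a, b) on (0.76, 0.84) = 0.76
  x3 & x4 = min(a, b) on (0.76, 0.63) = 0.63
  (x3 & x1) | (x3 & x4) = max(a, b) on (0.76, 0.63) = 0.76
  (~x1 | x3) & ((x3 & x1) | (x3 & x4)) = min(a, b) on (0.76, 0.76) = 0.76
  → value = 0.7600
|0.6479 − 0.7600| = 0.112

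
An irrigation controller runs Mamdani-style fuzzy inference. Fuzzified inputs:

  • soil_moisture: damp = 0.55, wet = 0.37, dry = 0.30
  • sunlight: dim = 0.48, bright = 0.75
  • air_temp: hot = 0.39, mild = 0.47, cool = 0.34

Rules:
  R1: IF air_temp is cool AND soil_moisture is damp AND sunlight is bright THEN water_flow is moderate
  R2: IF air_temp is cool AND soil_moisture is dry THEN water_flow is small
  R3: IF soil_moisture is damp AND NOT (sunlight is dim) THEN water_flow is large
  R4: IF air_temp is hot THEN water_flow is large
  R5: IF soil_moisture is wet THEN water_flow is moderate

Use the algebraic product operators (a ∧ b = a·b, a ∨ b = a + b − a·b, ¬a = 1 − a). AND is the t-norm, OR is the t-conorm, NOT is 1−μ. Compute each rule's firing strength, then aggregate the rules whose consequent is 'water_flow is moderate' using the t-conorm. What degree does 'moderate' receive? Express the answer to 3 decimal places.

0.458

R1: cool=0.34, damp=0.55, bright=0.75; AND[a·b] → w = 0.1403
R2: cool=0.34, dry=0.30; AND[a·b] → w = 0.1020
R3: damp=0.55, ¬dim=1−0.48=0.52; AND[a·b] → w = 0.2860
R4: hot=0.39 → w = 0.3900
R5: wet=0.37 → w = 0.3700
Rules with consequent 'moderate': {R1, R5} → strengths 0.1403, 0.3700
Aggregate via t-conorm [a + b − a·b]: 0.4584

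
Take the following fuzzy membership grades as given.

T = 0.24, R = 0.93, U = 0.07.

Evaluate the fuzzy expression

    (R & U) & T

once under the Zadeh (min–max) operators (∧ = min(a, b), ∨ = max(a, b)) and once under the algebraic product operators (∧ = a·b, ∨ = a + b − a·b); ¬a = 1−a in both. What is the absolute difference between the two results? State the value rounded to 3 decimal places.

0.054

Under Zadeh (min–max):
  R & U = min(a, b) on (0.93, 0.07) = 0.07
  (R & U) & T = min(a, b) on (0.07, 0.24) = 0.07
  → value = 0.0700
Under algebraic product:
  R & U = a·b on (0.9300, 0.0700) = 0.0651
  (R & U) & T = a·b on (0.0651, 0.2400) = 0.0156
  → value = 0.0156
|0.0700 − 0.0156| = 0.054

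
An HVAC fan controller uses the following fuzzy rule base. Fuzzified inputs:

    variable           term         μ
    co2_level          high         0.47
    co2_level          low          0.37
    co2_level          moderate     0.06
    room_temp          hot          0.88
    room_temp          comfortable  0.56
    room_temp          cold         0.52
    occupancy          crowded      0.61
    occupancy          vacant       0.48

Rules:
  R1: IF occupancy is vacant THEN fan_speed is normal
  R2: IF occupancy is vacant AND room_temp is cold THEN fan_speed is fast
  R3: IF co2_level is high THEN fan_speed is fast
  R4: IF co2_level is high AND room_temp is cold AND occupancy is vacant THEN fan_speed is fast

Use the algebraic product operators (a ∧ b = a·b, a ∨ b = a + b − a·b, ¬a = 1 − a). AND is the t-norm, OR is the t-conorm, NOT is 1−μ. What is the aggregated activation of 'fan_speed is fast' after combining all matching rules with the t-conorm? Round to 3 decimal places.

R1: vacant=0.48 → w = 0.4800
R2: vacant=0.48, cold=0.52; AND[a·b] → w = 0.2496
R3: high=0.47 → w = 0.4700
R4: high=0.47, cold=0.52, vacant=0.48; AND[a·b] → w = 0.1173
Rules with consequent 'fast': {R2, R3, R4} → strengths 0.2496, 0.4700, 0.1173
Aggregate via t-conorm [a + b − a·b]: 0.6489

0.649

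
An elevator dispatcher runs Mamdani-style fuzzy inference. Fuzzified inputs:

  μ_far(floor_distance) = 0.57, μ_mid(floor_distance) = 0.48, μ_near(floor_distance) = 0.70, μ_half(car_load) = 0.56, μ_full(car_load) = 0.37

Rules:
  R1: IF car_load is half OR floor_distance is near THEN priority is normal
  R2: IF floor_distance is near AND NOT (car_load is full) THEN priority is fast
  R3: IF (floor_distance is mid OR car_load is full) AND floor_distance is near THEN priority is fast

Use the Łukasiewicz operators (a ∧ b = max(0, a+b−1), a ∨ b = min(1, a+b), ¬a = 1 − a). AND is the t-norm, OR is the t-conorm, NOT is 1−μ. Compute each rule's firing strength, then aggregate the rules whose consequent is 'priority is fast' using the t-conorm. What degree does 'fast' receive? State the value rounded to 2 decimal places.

0.88

R1: half=0.56, near=0.70; OR[min(1, a+b)] → w = 1.00
R2: near=0.70, ¬full=1−0.37=0.63; AND[max(0, a+b−1)] → w = 0.33
R3: (mid=0.48 OR full=0.37) = 0.85; AND[max(0, a+b−1)] with near=0.70 → w = 0.55
Rules with consequent 'fast': {R2, R3} → strengths 0.33, 0.55
Aggregate via t-conorm [min(1, a+b)]: 0.88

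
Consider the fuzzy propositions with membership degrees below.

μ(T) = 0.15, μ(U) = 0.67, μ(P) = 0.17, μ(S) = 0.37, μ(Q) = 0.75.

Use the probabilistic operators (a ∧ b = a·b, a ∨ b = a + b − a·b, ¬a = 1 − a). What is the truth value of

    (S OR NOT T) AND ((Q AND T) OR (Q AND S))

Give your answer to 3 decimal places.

NOT T = 1 − 0.1500 = 0.8500
S OR NOT T = a + b − a·b on (0.3700, 0.8500) = 0.9055
Q AND T = a·b on (0.7500, 0.1500) = 0.1125
Q AND S = a·b on (0.7500, 0.3700) = 0.2775
(Q AND T) OR (Q AND S) = a + b − a·b on (0.1125, 0.2775) = 0.3588
(S OR NOT T) AND ((Q AND T) OR (Q AND S)) = a·b on (0.9055, 0.3588) = 0.3249

0.325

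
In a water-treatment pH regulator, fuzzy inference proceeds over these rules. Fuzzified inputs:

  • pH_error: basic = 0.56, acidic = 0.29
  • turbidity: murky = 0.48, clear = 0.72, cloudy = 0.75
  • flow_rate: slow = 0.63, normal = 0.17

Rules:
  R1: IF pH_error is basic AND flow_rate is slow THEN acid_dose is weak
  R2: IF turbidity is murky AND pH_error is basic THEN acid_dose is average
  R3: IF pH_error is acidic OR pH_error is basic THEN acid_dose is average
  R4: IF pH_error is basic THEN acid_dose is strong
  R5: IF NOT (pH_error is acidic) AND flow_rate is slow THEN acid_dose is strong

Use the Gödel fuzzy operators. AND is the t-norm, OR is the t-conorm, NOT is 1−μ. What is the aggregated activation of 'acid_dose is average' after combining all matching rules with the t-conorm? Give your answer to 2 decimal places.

0.56

R1: basic=0.56, slow=0.63; AND[min(a, b)] → w = 0.56
R2: murky=0.48, basic=0.56; AND[min(a, b)] → w = 0.48
R3: acidic=0.29, basic=0.56; OR[max(a, b)] → w = 0.56
R4: basic=0.56 → w = 0.56
R5: ¬acidic=1−0.29=0.71, slow=0.63; AND[min(a, b)] → w = 0.63
Rules with consequent 'average': {R2, R3} → strengths 0.48, 0.56
Aggregate via t-conorm [max(a, b)]: 0.56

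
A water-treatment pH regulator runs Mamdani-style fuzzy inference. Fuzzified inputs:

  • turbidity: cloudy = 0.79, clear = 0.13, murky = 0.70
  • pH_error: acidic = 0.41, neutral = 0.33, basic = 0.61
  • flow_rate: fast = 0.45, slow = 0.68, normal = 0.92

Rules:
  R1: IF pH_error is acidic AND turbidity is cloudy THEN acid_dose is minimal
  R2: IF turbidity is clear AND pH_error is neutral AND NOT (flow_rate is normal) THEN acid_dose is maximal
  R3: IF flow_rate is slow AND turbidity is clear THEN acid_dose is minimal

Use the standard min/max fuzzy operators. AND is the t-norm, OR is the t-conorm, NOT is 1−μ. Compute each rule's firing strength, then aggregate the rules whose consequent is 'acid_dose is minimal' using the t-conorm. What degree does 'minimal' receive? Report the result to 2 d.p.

0.41

R1: acidic=0.41, cloudy=0.79; AND[min(a, b)] → w = 0.41
R2: clear=0.13, neutral=0.33, ¬normal=1−0.92=0.08; AND[min(a, b)] → w = 0.08
R3: slow=0.68, clear=0.13; AND[min(a, b)] → w = 0.13
Rules with consequent 'minimal': {R1, R3} → strengths 0.41, 0.13
Aggregate via t-conorm [max(a, b)]: 0.41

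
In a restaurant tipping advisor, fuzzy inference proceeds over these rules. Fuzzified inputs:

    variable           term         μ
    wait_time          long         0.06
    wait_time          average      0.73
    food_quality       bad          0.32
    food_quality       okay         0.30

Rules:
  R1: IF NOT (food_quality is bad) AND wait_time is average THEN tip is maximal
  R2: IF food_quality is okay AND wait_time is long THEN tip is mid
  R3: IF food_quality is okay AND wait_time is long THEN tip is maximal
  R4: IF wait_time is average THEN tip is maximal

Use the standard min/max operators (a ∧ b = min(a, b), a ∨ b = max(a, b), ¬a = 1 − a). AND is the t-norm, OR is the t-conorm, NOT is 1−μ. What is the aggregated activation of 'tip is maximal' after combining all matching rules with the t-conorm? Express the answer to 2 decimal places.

R1: ¬bad=1−0.32=0.68, average=0.73; AND[min(a, b)] → w = 0.68
R2: okay=0.30, long=0.06; AND[min(a, b)] → w = 0.06
R3: okay=0.30, long=0.06; AND[min(a, b)] → w = 0.06
R4: average=0.73 → w = 0.73
Rules with consequent 'maximal': {R1, R3, R4} → strengths 0.68, 0.06, 0.73
Aggregate via t-conorm [max(a, b)]: 0.73

0.73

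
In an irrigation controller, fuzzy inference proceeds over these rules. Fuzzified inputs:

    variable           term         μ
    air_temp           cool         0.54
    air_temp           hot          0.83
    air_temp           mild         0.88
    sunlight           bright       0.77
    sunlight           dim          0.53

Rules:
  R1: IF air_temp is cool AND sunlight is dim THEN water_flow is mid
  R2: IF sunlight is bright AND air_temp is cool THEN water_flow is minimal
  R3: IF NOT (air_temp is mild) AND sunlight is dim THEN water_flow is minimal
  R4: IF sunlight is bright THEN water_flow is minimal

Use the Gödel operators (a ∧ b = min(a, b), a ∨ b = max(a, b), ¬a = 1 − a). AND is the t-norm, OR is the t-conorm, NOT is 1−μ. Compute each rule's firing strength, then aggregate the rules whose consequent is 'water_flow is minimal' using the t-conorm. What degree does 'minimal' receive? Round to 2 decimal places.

R1: cool=0.54, dim=0.53; AND[min(a, b)] → w = 0.53
R2: bright=0.77, cool=0.54; AND[min(a, b)] → w = 0.54
R3: ¬mild=1−0.88=0.12, dim=0.53; AND[min(a, b)] → w = 0.12
R4: bright=0.77 → w = 0.77
Rules with consequent 'minimal': {R2, R3, R4} → strengths 0.54, 0.12, 0.77
Aggregate via t-conorm [max(a, b)]: 0.77

0.77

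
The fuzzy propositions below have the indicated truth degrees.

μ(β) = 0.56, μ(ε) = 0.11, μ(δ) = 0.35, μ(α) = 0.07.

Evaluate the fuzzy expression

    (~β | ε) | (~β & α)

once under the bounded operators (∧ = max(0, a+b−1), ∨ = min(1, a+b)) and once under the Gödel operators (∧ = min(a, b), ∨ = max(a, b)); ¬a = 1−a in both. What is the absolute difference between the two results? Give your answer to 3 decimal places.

Under bounded:
  ~β = 1 − 0.56 = 0.44
  ~β | ε = min(1, a+b) on (0.44, 0.11) = 0.55
  ~β = 1 − 0.56 = 0.44
  ~β & α = max(0, a+b−1) on (0.44, 0.07) = 0.00
  (~β | ε) | (~β & α) = min(1, a+b) on (0.55, 0.00) = 0.55
  → value = 0.5500
Under Gödel:
  ~β = 1 − 0.56 = 0.44
  ~β | ε = max(a, b) on (0.44, 0.11) = 0.44
  ~β = 1 − 0.56 = 0.44
  ~β & α = min(a, b) on (0.44, 0.07) = 0.07
  (~β | ε) | (~β & α) = max(a, b) on (0.44, 0.07) = 0.44
  → value = 0.4400
|0.5500 − 0.4400| = 0.110

0.110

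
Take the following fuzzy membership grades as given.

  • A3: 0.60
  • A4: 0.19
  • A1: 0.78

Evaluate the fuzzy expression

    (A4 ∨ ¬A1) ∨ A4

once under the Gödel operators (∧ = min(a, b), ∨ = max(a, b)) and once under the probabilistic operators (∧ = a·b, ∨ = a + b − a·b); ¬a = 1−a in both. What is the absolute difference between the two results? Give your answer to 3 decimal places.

0.268

Under Gödel:
  ¬A1 = 1 − 0.78 = 0.22
  A4 ∨ ¬A1 = max(a, b) on (0.19, 0.22) = 0.22
  (A4 ∨ ¬A1) ∨ A4 = max(a, b) on (0.22, 0.19) = 0.22
  → value = 0.2200
Under probabilistic:
  ¬A1 = 1 − 0.7800 = 0.2200
  A4 ∨ ¬A1 = a + b − a·b on (0.1900, 0.2200) = 0.3682
  (A4 ∨ ¬A1) ∨ A4 = a + b − a·b on (0.3682, 0.1900) = 0.4882
  → value = 0.4882
|0.2200 − 0.4882| = 0.268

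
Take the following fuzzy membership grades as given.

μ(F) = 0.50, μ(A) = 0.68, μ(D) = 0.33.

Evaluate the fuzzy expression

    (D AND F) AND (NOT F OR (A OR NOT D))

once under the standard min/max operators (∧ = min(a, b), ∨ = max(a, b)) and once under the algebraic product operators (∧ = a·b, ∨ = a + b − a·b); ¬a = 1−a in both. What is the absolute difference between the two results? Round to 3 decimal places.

0.174

Under standard min/max:
  D AND F = min(a, b) on (0.33, 0.50) = 0.33
  NOT F = 1 − 0.50 = 0.50
  NOT D = 1 − 0.33 = 0.67
  A OR NOT D = max(a, b) on (0.68, 0.67) = 0.68
  NOT F OR (A OR NOT D) = max(a, b) on (0.50, 0.68) = 0.68
  (D AND F) AND (NOT F OR (A OR NOT D)) = min(a, b) on (0.33, 0.68) = 0.33
  → value = 0.3300
Under algebraic product:
  D AND F = a·b on (0.3300, 0.5000) = 0.1650
  NOT F = 1 − 0.5000 = 0.5000
  NOT D = 1 − 0.3300 = 0.6700
  A OR NOT D = a + b − a·b on (0.6800, 0.6700) = 0.8944
  NOT F OR (A OR NOT D) = a + b − a·b on (0.5000, 0.8944) = 0.9472
  (D AND F) AND (NOT F OR (A OR NOT D)) = a·b on (0.1650, 0.9472) = 0.1563
  → value = 0.1563
|0.3300 − 0.1563| = 0.174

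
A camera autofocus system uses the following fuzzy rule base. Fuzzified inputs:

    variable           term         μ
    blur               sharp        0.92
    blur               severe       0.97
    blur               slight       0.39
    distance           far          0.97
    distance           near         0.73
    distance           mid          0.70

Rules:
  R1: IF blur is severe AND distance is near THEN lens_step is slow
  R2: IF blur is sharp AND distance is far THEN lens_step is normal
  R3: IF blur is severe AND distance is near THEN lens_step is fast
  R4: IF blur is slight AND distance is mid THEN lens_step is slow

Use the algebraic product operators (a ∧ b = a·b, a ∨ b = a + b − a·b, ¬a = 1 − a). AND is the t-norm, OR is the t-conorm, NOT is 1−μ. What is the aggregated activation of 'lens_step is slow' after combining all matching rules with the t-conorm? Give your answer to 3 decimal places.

R1: severe=0.97, near=0.73; AND[a·b] → w = 0.7081
R2: sharp=0.92, far=0.97; AND[a·b] → w = 0.8924
R3: severe=0.97, near=0.73; AND[a·b] → w = 0.7081
R4: slight=0.39, mid=0.70; AND[a·b] → w = 0.2730
Rules with consequent 'slow': {R1, R4} → strengths 0.7081, 0.2730
Aggregate via t-conorm [a + b − a·b]: 0.7878

0.788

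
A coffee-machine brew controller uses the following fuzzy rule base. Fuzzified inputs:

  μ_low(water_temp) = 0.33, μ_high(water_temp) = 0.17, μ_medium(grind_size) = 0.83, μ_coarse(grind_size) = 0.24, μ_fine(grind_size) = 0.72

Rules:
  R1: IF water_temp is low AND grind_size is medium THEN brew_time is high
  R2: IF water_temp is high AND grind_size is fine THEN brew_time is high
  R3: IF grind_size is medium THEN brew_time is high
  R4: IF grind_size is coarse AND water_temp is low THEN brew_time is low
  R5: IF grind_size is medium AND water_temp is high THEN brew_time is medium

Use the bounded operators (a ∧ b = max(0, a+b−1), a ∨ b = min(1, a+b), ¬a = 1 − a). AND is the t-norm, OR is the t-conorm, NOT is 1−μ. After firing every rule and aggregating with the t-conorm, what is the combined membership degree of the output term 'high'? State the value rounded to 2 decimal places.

0.99

R1: low=0.33, medium=0.83; AND[max(0, a+b−1)] → w = 0.16
R2: high=0.17, fine=0.72; AND[max(0, a+b−1)] → w = 0.00
R3: medium=0.83 → w = 0.83
R4: coarse=0.24, low=0.33; AND[max(0, a+b−1)] → w = 0.00
R5: medium=0.83, high=0.17; AND[max(0, a+b−1)] → w = 0.00
Rules with consequent 'high': {R1, R2, R3} → strengths 0.16, 0.00, 0.83
Aggregate via t-conorm [min(1, a+b)]: 0.99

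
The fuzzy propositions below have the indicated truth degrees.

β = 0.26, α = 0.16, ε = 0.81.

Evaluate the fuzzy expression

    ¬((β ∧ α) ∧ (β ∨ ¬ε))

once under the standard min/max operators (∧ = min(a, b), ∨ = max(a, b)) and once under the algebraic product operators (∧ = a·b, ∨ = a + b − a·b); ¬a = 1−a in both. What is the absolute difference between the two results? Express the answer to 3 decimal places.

0.143

Under standard min/max:
  β ∧ α = min(a, b) on (0.26, 0.16) = 0.16
  ¬ε = 1 − 0.81 = 0.19
  β ∨ ¬ε = max(a, b) on (0.26, 0.19) = 0.26
  (β ∧ α) ∧ (β ∨ ¬ε) = min(a, b) on (0.16, 0.26) = 0.16
  ¬((β ∧ α) ∧ (β ∨ ¬ε)) = 1 − 0.16 = 0.84
  → value = 0.8400
Under algebraic product:
  β ∧ α = a·b on (0.2600, 0.1600) = 0.0416
  ¬ε = 1 − 0.8100 = 0.1900
  β ∨ ¬ε = a + b − a·b on (0.2600, 0.1900) = 0.4006
  (β ∧ α) ∧ (β ∨ ¬ε) = a·b on (0.0416, 0.4006) = 0.0167
  ¬((β ∧ α) ∧ (β ∨ ¬ε)) = 1 − 0.0167 = 0.9833
  → value = 0.9833
|0.8400 − 0.9833| = 0.143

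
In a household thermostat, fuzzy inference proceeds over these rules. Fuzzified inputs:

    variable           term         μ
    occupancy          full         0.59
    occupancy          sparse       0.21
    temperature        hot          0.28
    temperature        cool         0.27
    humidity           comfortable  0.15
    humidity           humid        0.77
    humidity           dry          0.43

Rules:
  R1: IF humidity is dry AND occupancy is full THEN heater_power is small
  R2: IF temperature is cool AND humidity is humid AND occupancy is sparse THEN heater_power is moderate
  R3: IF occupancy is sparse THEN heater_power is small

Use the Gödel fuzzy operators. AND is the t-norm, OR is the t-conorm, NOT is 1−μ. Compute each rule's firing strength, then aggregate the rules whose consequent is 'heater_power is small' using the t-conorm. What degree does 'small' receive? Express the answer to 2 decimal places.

R1: dry=0.43, full=0.59; AND[min(a, b)] → w = 0.43
R2: cool=0.27, humid=0.77, sparse=0.21; AND[min(a, b)] → w = 0.21
R3: sparse=0.21 → w = 0.21
Rules with consequent 'small': {R1, R3} → strengths 0.43, 0.21
Aggregate via t-conorm [max(a, b)]: 0.43

0.43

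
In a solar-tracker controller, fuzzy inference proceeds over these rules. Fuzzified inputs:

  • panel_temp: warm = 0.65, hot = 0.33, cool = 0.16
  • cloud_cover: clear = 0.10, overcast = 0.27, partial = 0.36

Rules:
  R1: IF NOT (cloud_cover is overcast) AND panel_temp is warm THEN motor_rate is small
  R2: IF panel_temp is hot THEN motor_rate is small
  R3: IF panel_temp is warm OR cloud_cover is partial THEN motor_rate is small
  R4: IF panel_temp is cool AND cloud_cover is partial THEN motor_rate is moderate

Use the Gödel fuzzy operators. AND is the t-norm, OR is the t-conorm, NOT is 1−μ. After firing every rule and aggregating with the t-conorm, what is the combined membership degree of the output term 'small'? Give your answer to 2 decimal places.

R1: ¬overcast=1−0.27=0.73, warm=0.65; AND[min(a, b)] → w = 0.65
R2: hot=0.33 → w = 0.33
R3: warm=0.65, partial=0.36; OR[max(a, b)] → w = 0.65
R4: cool=0.16, partial=0.36; AND[min(a, b)] → w = 0.16
Rules with consequent 'small': {R1, R2, R3} → strengths 0.65, 0.33, 0.65
Aggregate via t-conorm [max(a, b)]: 0.65

0.65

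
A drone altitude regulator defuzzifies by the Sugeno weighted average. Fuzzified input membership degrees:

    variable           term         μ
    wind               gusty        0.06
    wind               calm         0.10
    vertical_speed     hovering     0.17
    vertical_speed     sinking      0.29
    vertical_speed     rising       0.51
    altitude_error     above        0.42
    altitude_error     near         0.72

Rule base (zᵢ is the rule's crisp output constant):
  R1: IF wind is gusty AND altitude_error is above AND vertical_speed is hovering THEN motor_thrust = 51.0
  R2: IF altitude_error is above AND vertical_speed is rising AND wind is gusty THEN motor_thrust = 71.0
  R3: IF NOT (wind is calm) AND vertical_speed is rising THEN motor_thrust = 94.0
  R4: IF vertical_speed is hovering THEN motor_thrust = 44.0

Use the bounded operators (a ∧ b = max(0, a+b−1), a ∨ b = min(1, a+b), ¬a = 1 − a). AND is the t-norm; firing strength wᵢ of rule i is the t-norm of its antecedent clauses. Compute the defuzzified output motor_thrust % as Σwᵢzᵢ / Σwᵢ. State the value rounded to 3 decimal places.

R1 (z=51.0): gusty=0.06, above=0.42, hovering=0.17; AND[max(0, a+b−1)] → w = 0.00
R2 (z=71.0): above=0.42, rising=0.51, gusty=0.06; AND[max(0, a+b−1)] → w = 0.00
R3 (z=94.0): ¬calm=1−0.10=0.90, rising=0.51; AND[max(0, a+b−1)] → w = 0.41
R4 (z=44.0): hovering=0.17 → w = 0.17
Weighted average = (0.00·51.0 + 0.00·71.0 + 0.41·94.0 + 0.17·44.0) / (0.00 + 0.00 + 0.41 + 0.17)
  = 46.0200 / 0.5800 = 79.345

79.345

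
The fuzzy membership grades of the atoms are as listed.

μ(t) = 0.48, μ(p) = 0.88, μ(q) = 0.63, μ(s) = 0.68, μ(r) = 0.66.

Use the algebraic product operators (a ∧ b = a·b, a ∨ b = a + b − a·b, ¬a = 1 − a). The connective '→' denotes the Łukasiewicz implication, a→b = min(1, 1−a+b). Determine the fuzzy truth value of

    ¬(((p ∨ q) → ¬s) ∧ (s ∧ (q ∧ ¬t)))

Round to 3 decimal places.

p ∨ q = a + b − a·b on (0.8800, 0.6300) = 0.9556
¬s = 1 − 0.6800 = 0.3200
(p ∨ q) → ¬s  [Łukasiewicz: min(1, 1−a+b)] with a=0.9556, b=0.3200 → 0.3644
¬t = 1 − 0.4800 = 0.5200
q ∧ ¬t = a·b on (0.6300, 0.5200) = 0.3276
s ∧ (q ∧ ¬t) = a·b on (0.6800, 0.3276) = 0.2228
((p ∨ q) → ¬s) ∧ (s ∧ (q ∧ ¬t)) = a·b on (0.3644, 0.2228) = 0.0812
¬(((p ∨ q) → ¬s) ∧ (s ∧ (q ∧ ¬t))) = 1 − 0.0812 = 0.9188

0.919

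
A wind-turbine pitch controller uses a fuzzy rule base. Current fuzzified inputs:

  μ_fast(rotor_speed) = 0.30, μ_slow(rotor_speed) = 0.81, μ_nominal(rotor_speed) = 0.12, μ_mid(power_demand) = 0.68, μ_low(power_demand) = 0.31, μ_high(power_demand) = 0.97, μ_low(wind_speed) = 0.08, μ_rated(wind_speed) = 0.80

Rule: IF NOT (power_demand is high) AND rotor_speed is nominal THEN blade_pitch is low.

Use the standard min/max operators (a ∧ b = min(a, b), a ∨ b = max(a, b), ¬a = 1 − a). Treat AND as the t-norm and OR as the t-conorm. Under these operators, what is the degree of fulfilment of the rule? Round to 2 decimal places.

0.03

firing strength: ¬high=1−0.97=0.03, nominal=0.12; AND[min(a, b)] → w = 0.03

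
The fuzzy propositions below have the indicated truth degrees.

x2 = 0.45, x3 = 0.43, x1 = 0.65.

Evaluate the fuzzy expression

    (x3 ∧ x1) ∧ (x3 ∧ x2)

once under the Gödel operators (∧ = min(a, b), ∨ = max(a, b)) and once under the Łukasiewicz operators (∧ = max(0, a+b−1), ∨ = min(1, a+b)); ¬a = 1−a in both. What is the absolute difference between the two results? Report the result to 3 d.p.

0.430

Under Gödel:
  x3 ∧ x1 = min(a, b) on (0.43, 0.65) = 0.43
  x3 ∧ x2 = min(a, b) on (0.43, 0.45) = 0.43
  (x3 ∧ x1) ∧ (x3 ∧ x2) = min(a, b) on (0.43, 0.43) = 0.43
  → value = 0.4300
Under Łukasiewicz:
  x3 ∧ x1 = max(0, a+b−1) on (0.43, 0.65) = 0.08
  x3 ∧ x2 = max(0, a+b−1) on (0.43, 0.45) = 0.00
  (x3 ∧ x1) ∧ (x3 ∧ x2) = max(0, a+b−1) on (0.08, 0.00) = 0.00
  → value = 0.0000
|0.4300 − 0.0000| = 0.430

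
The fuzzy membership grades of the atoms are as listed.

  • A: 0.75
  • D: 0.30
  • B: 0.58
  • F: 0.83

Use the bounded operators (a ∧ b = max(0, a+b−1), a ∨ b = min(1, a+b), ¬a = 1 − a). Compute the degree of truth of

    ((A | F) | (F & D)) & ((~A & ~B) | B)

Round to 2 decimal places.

A | F = min(1, a+b) on (0.75, 0.83) = 1.00
F & D = max(0, a+b−1) on (0.83, 0.30) = 0.13
(A | F) | (F & D) = min(1, a+b) on (1.00, 0.13) = 1.00
~A = 1 − 0.75 = 0.25
~B = 1 − 0.58 = 0.42
~A & ~B = max(0, a+b−1) on (0.25, 0.42) = 0.00
(~A & ~B) | B = min(1, a+b) on (0.00, 0.58) = 0.58
((A | F) | (F & D)) & ((~A & ~B) | B) = max(0, a+b−1) on (1.00, 0.58) = 0.58

0.58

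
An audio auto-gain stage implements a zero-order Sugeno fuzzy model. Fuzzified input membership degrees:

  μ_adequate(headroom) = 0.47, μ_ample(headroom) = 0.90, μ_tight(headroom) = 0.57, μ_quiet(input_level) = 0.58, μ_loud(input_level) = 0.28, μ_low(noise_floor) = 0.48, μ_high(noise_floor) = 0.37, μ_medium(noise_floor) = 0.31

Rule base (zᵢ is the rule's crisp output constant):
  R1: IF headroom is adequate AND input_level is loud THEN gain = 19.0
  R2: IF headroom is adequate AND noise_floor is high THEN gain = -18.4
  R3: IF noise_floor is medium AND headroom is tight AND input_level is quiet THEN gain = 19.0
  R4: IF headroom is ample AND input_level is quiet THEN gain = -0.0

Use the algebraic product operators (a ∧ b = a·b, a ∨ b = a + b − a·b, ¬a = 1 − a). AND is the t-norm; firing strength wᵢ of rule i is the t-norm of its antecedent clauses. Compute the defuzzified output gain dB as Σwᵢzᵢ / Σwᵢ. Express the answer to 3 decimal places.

1.342

R1 (z=19.0): adequate=0.47, loud=0.28; AND[a·b] → w = 0.1316
R2 (z=-18.4): adequate=0.47, high=0.37; AND[a·b] → w = 0.1739
R3 (z=19.0): medium=0.31, tight=0.57, quiet=0.58; AND[a·b] → w = 0.1025
R4 (z=-0.0): ample=0.90, quiet=0.58; AND[a·b] → w = 0.5220
Weighted average = (0.1316·19.0 + 0.1739·-18.4 + 0.1025·19.0 + 0.5220·-0.0) / (0.1316 + 0.1739 + 0.1025 + 0.5220)
  = 1.2479 / 0.9300 = 1.342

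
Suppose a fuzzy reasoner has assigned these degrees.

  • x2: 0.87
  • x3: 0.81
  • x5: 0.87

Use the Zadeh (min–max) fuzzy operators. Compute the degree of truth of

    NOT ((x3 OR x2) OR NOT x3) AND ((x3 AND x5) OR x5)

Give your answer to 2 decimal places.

0.13

x3 OR x2 = max(a, b) on (0.81, 0.87) = 0.87
NOT x3 = 1 − 0.81 = 0.19
(x3 OR x2) OR NOT x3 = max(a, b) on (0.87, 0.19) = 0.87
NOT ((x3 OR x2) OR NOT x3) = 1 − 0.87 = 0.13
x3 AND x5 = min(a, b) on (0.81, 0.87) = 0.81
(x3 AND x5) OR x5 = max(a, b) on (0.81, 0.87) = 0.87
NOT ((x3 OR x2) OR NOT x3) AND ((x3 AND x5) OR x5) = min(a, b) on (0.13, 0.87) = 0.13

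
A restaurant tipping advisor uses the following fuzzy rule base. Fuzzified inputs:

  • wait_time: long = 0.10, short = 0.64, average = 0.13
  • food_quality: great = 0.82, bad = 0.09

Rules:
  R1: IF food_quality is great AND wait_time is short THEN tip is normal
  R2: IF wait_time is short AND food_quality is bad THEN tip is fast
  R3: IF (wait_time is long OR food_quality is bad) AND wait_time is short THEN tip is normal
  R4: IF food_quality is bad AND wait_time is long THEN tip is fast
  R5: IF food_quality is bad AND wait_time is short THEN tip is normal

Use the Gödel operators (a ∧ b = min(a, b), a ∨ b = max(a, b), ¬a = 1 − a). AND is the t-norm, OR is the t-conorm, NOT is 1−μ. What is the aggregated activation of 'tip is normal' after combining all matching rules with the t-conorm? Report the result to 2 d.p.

0.64

R1: great=0.82, short=0.64; AND[min(a, b)] → w = 0.64
R2: short=0.64, bad=0.09; AND[min(a, b)] → w = 0.09
R3: (long=0.10 OR bad=0.09) = 0.10; AND[min(a, b)] with short=0.64 → w = 0.10
R4: bad=0.09, long=0.10; AND[min(a, b)] → w = 0.09
R5: bad=0.09, short=0.64; AND[min(a, b)] → w = 0.09
Rules with consequent 'normal': {R1, R3, R5} → strengths 0.64, 0.10, 0.09
Aggregate via t-conorm [max(a, b)]: 0.64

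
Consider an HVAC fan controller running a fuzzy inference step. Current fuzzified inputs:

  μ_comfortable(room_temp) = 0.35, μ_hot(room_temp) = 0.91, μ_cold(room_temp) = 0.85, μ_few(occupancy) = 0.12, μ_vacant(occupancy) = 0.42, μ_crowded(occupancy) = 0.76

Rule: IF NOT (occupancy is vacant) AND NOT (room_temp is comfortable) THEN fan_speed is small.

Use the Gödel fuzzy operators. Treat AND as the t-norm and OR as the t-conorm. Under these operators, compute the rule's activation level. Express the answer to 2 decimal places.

0.58

firing strength: ¬vacant=1−0.42=0.58, ¬comfortable=1−0.35=0.65; AND[min(a, b)] → w = 0.58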